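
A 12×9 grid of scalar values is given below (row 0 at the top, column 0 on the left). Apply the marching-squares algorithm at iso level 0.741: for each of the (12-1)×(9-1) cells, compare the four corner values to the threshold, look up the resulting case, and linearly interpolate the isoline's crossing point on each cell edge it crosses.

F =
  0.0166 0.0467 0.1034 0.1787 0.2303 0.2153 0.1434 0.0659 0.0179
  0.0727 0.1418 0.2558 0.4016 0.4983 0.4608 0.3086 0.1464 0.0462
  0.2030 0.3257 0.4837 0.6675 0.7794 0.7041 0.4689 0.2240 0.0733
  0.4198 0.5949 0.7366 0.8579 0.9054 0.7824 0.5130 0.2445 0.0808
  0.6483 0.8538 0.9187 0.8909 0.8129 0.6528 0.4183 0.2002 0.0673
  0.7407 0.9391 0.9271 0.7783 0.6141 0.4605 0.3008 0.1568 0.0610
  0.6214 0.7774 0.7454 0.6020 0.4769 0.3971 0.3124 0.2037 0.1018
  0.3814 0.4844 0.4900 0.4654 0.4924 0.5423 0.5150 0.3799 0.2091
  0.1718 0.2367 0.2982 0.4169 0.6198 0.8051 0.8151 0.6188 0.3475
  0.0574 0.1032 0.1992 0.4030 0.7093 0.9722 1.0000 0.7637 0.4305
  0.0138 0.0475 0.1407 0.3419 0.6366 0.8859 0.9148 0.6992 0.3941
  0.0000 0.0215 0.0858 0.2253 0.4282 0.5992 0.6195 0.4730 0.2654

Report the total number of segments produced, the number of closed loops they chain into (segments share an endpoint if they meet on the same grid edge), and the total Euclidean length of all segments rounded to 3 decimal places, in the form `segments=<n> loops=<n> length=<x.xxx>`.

cell (1,3): code 0100 → (1.863,4.000)–(2.000,3.657)
cell (1,4): code 1000 → (2.000,4.510)–(1.863,4.000)
cell (2,2): code 0100 → (2.386,3.000)–(3.000,2.036)
cell (2,3): code 1110 → (2.000,3.657)–(2.386,3.000)
cell (2,4): code 1101 → (2.471,5.000)–(2.000,4.510)
cell (2,5): code 1000 → (3.000,5.154)–(2.471,5.000)
cell (3,0): code 0100 → (3.564,1.000)–(4.000,0.451)
cell (3,1): code 1100 → (3.024,2.000)–(3.564,1.000)
cell (3,2): code 1110 → (3.000,2.036)–(3.024,2.000)
cell (3,4): code 1011 → (4.000,4.449)–(3.319,5.000)
cell (3,5): code 0001 → (3.319,5.000)–(3.000,5.154)
cell (4,0): code 0110 → (4.000,0.451)–(5.000,0.002)
cell (4,3): code 1011 → (5.000,3.227)–(4.362,4.000)
cell (4,4): code 0001 → (4.362,4.000)–(4.000,4.449)
cell (5,0): code 0110 → (5.000,0.002)–(6.000,0.767)
cell (5,2): code 1011 → (6.000,2.031)–(5.212,3.000)
cell (5,3): code 0001 → (5.212,3.000)–(5.000,3.227)
cell (6,0): code 0010 → (6.000,0.767)–(6.124,1.000)
cell (6,1): code 0011 → (6.124,1.000)–(6.017,2.000)
cell (6,2): code 0001 → (6.017,2.000)–(6.000,2.031)
cell (7,4): code 0100 → (7.756,5.000)–(8.000,4.654)
cell (7,5): code 1100 → (7.753,6.000)–(7.756,5.000)
cell (7,6): code 1000 → (8.000,6.377)–(7.753,6.000)
cell (8,4): code 0110 → (8.000,4.654)–(9.000,4.121)
cell (8,6): code 1101 → (8.843,7.000)–(8.000,6.377)
cell (8,7): code 1000 → (9.000,7.068)–(8.843,7.000)
cell (9,4): code 0110 → (9.000,4.121)–(10.000,4.419)
cell (9,6): code 1011 → (10.000,6.806)–(9.352,7.000)
cell (9,7): code 0001 → (9.352,7.000)–(9.000,7.068)
cell (10,4): code 0010 → (10.000,4.419)–(10.505,5.000)
cell (10,5): code 0011 → (10.505,5.000)–(10.589,6.000)
cell (10,6): code 0001 → (10.589,6.000)–(10.000,6.806)
total: 32 segments, chained into 2 closed loop(s), length Σ = 23.020081

segments=32 loops=2 length=23.020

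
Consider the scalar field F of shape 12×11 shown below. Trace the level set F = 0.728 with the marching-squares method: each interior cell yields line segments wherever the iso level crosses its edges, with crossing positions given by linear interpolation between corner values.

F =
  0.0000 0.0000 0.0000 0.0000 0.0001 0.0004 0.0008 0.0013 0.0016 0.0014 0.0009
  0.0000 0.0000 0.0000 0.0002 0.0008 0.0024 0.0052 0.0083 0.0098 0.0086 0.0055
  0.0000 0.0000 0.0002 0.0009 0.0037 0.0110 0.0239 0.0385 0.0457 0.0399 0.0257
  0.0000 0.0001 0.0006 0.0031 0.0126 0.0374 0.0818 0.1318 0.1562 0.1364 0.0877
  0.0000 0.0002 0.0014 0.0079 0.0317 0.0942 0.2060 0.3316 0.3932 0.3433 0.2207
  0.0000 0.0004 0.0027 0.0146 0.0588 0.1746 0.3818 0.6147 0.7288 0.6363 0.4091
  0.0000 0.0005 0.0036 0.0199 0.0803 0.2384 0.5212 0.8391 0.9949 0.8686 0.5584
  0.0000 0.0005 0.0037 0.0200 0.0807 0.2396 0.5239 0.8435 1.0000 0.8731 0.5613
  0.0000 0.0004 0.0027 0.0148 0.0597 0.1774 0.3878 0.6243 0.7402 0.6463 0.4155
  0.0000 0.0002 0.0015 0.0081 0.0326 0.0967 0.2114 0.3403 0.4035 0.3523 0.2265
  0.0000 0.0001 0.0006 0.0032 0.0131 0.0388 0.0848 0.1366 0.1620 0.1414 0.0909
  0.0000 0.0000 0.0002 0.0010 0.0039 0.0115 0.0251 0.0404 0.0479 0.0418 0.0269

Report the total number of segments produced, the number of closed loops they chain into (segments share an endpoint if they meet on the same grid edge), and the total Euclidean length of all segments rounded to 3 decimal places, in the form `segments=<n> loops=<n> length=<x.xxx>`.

segments=14 loops=1 length=9.190

cell (4,7): code 0100 → (4.998,8.000)–(5.000,7.993)
cell (4,8): code 1000 → (5.000,8.009)–(4.998,8.000)
cell (5,6): code 0100 → (5.505,7.000)–(6.000,6.651)
cell (5,7): code 1110 → (5.000,7.993)–(5.505,7.000)
cell (5,8): code 1101 → (5.395,9.000)–(5.000,8.009)
cell (5,9): code 1000 → (6.000,9.453)–(5.395,9.000)
cell (6,6): code 0110 → (6.000,6.651)–(7.000,6.639)
cell (6,9): code 1001 → (7.000,9.465)–(6.000,9.453)
cell (7,6): code 0010 → (7.000,6.639)–(7.527,7.000)
cell (7,7): code 0111 → (7.527,7.000)–(8.000,7.895)
cell (7,8): code 1011 → (8.000,8.130)–(7.640,9.000)
cell (7,9): code 0001 → (7.640,9.000)–(7.000,9.465)
cell (8,7): code 0010 → (8.000,7.895)–(8.036,8.000)
cell (8,8): code 0001 → (8.036,8.000)–(8.000,8.130)
total: 14 segments, chained into 1 closed loop(s), length Σ = 9.189801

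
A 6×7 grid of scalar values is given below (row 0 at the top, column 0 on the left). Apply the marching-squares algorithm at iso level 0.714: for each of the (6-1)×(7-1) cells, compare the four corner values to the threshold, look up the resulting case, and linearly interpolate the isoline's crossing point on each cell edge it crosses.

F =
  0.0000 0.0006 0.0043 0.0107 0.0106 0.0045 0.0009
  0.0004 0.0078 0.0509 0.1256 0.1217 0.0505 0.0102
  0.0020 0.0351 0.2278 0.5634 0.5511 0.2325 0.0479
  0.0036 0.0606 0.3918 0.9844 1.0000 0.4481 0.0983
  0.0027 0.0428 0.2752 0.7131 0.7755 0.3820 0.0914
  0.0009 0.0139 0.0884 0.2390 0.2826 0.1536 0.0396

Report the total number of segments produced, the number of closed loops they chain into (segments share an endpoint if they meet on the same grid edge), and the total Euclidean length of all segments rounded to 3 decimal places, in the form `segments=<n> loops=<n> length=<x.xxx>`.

cell (2,2): code 0100 → (2.358,3.000)–(3.000,2.544)
cell (2,3): code 1100 → (2.363,4.000)–(2.358,3.000)
cell (2,4): code 1000 → (3.000,4.518)–(2.363,4.000)
cell (3,2): code 0010 → (3.000,2.544)–(3.997,3.000)
cell (3,3): code 0111 → (3.997,3.000)–(4.000,3.014)
cell (3,4): code 1001 → (4.000,4.156)–(3.000,4.518)
cell (4,3): code 0010 → (4.000,3.014)–(4.125,4.000)
cell (4,4): code 0001 → (4.125,4.000)–(4.000,4.156)
total: 8 segments, chained into 1 closed loop(s), length Σ = 5.977002

segments=8 loops=1 length=5.977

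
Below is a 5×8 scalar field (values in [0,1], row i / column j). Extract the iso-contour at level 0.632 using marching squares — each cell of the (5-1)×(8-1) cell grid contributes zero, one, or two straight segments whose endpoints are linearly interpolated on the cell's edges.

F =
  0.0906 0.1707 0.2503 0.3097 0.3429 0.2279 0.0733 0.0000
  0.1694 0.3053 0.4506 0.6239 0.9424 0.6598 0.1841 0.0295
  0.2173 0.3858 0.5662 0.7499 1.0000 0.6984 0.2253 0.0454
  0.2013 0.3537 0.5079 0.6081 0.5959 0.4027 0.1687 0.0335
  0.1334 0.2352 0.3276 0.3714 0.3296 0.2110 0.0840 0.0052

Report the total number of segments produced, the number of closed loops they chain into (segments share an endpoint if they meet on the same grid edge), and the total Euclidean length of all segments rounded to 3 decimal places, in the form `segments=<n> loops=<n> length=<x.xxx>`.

segments=10 loops=1 length=8.027

cell (0,3): code 0100 → (0.482,4.000)–(1.000,3.025)
cell (0,4): code 1100 → (0.936,5.000)–(0.482,4.000)
cell (0,5): code 1000 → (1.000,5.058)–(0.936,5.000)
cell (1,2): code 0100 → (1.064,3.000)–(2.000,2.358)
cell (1,3): code 1110 → (1.000,3.025)–(1.064,3.000)
cell (1,5): code 1001 → (2.000,5.140)–(1.000,5.058)
cell (2,2): code 0010 → (2.000,2.358)–(2.831,3.000)
cell (2,3): code 0011 → (2.831,3.000)–(2.911,4.000)
cell (2,4): code 0011 → (2.911,4.000)–(2.225,5.000)
cell (2,5): code 0001 → (2.225,5.000)–(2.000,5.140)
total: 10 segments, chained into 1 closed loop(s), length Σ = 8.026676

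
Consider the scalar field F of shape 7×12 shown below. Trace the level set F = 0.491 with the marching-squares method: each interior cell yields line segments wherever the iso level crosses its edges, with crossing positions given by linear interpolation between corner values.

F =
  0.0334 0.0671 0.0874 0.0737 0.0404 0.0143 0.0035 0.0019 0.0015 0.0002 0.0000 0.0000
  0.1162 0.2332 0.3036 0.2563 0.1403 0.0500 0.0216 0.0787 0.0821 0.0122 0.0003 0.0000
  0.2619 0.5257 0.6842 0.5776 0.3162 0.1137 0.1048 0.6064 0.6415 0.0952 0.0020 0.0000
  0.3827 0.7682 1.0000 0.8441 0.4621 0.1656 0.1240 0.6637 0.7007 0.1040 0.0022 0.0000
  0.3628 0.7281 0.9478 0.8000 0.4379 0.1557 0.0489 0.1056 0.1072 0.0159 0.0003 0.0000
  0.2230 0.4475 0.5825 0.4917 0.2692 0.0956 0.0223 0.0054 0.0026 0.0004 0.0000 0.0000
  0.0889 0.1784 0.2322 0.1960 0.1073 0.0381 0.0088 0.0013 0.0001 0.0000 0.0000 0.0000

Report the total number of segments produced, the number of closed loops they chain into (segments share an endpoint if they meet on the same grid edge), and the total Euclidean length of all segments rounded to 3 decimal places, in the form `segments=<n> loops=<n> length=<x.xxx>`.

segments=22 loops=2 length=17.187

cell (1,0): code 0100 → (1.881,1.000)–(2.000,0.868)
cell (1,1): code 1100 → (1.492,2.000)–(1.881,1.000)
cell (1,2): code 1100 → (1.730,3.000)–(1.492,2.000)
cell (1,3): code 1000 → (2.000,3.331)–(1.730,3.000)
cell (1,6): code 0100 → (1.781,7.000)–(2.000,6.770)
cell (1,7): code 1100 → (1.731,8.000)–(1.781,7.000)
cell (1,8): code 1000 → (2.000,8.275)–(1.731,8.000)
cell (2,0): code 0110 → (2.000,0.868)–(3.000,0.281)
cell (2,3): code 1001 → (3.000,3.924)–(2.000,3.331)
cell (2,6): code 0110 → (2.000,6.770)–(3.000,6.680)
cell (2,8): code 1001 → (3.000,8.351)–(2.000,8.275)
cell (3,0): code 0110 → (3.000,0.281)–(4.000,0.351)
cell (3,3): code 1001 → (4.000,3.853)–(3.000,3.924)
cell (3,6): code 0010 → (3.000,6.680)–(3.309,7.000)
cell (3,7): code 0011 → (3.309,7.000)–(3.353,8.000)
cell (3,8): code 0001 → (3.353,8.000)–(3.000,8.351)
cell (4,0): code 0010 → (4.000,0.351)–(4.845,1.000)
cell (4,1): code 0111 → (4.845,1.000)–(5.000,1.322)
cell (4,3): code 1001 → (5.000,3.003)–(4.000,3.853)
cell (5,1): code 0010 → (5.000,1.322)–(5.261,2.000)
cell (5,2): code 0011 → (5.261,2.000)–(5.002,3.000)
cell (5,3): code 0001 → (5.002,3.000)–(5.000,3.003)
total: 22 segments, chained into 2 closed loop(s), length Σ = 17.186585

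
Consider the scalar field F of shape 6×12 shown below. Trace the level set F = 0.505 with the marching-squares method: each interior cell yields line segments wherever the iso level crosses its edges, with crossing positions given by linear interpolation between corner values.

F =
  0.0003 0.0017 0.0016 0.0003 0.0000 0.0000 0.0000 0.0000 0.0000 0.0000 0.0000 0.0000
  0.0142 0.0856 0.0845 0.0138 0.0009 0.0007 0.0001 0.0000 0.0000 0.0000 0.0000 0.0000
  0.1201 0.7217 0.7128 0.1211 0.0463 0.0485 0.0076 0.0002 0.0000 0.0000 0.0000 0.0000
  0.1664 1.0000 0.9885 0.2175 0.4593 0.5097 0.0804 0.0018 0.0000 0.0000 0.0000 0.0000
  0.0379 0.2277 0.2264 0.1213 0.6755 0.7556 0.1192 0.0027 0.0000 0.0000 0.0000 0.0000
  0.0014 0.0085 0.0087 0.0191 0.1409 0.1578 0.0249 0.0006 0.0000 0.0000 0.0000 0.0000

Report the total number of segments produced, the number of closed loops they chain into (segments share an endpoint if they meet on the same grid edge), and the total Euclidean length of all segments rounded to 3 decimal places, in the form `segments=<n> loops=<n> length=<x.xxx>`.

segments=16 loops=2 length=11.789

cell (1,0): code 0100 → (1.659,1.000)–(2.000,0.640)
cell (1,1): code 1100 → (1.669,2.000)–(1.659,1.000)
cell (1,2): code 1000 → (2.000,2.351)–(1.669,2.000)
cell (2,0): code 0110 → (2.000,0.640)–(3.000,0.406)
cell (2,2): code 1001 → (3.000,2.627)–(2.000,2.351)
cell (2,4): code 0100 → (2.990,5.000)–(3.000,4.907)
cell (2,5): code 1000 → (3.000,5.011)–(2.990,5.000)
cell (3,0): code 0010 → (3.000,0.406)–(3.641,1.000)
cell (3,1): code 0011 → (3.641,1.000)–(3.634,2.000)
cell (3,2): code 0001 → (3.634,2.000)–(3.000,2.627)
cell (3,3): code 0100 → (3.211,4.000)–(4.000,3.692)
cell (3,4): code 1110 → (3.000,4.907)–(3.211,4.000)
cell (3,5): code 1001 → (4.000,5.394)–(3.000,5.011)
cell (4,3): code 0010 → (4.000,3.692)–(4.319,4.000)
cell (4,4): code 0011 → (4.319,4.000)–(4.419,5.000)
cell (4,5): code 0001 → (4.419,5.000)–(4.000,5.394)
total: 16 segments, chained into 2 closed loop(s), length Σ = 11.788750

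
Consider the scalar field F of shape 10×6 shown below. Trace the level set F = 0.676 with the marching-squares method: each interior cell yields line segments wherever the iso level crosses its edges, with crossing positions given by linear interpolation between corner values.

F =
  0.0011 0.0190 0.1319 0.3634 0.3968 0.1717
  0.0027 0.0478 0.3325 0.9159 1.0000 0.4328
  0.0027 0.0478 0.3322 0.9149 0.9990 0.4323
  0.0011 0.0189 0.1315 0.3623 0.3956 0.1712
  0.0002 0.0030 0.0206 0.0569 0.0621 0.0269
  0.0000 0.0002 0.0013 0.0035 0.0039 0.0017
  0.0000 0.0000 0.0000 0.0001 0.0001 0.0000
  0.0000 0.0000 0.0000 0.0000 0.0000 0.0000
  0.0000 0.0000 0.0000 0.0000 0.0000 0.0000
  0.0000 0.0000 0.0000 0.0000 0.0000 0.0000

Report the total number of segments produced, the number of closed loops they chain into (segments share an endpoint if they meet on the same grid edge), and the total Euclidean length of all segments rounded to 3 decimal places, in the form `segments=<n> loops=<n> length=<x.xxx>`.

cell (0,2): code 0100 → (0.566,3.000)–(1.000,2.589)
cell (0,3): code 1100 → (0.463,4.000)–(0.566,3.000)
cell (0,4): code 1000 → (1.000,4.571)–(0.463,4.000)
cell (1,2): code 0110 → (1.000,2.589)–(2.000,2.590)
cell (1,4): code 1001 → (2.000,4.570)–(1.000,4.571)
cell (2,2): code 0010 → (2.000,2.590)–(2.432,3.000)
cell (2,3): code 0011 → (2.432,3.000)–(2.535,4.000)
cell (2,4): code 0001 → (2.535,4.000)–(2.000,4.570)
total: 8 segments, chained into 1 closed loop(s), length Σ = 6.770433

segments=8 loops=1 length=6.770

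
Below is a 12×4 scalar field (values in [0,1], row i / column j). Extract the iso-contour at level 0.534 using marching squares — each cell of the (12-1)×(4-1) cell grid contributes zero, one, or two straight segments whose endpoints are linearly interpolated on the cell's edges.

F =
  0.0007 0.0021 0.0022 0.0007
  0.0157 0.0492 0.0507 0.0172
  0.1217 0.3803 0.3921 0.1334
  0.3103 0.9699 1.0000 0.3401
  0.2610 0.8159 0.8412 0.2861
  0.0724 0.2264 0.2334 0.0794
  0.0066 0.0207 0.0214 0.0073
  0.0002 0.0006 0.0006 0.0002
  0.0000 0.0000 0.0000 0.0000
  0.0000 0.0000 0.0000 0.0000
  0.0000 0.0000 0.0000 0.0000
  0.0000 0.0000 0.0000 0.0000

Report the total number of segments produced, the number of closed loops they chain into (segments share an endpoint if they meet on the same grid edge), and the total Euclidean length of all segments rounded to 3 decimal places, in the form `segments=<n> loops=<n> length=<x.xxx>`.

cell (2,0): code 0100 → (2.261,1.000)–(3.000,0.339)
cell (2,1): code 1100 → (2.233,2.000)–(2.261,1.000)
cell (2,2): code 1000 → (3.000,2.706)–(2.233,2.000)
cell (3,0): code 0110 → (3.000,0.339)–(4.000,0.492)
cell (3,2): code 1001 → (4.000,2.553)–(3.000,2.706)
cell (4,0): code 0010 → (4.000,0.492)–(4.478,1.000)
cell (4,1): code 0011 → (4.478,1.000)–(4.505,2.000)
cell (4,2): code 0001 → (4.505,2.000)–(4.000,2.553)
total: 8 segments, chained into 1 closed loop(s), length Σ = 7.505003

segments=8 loops=1 length=7.505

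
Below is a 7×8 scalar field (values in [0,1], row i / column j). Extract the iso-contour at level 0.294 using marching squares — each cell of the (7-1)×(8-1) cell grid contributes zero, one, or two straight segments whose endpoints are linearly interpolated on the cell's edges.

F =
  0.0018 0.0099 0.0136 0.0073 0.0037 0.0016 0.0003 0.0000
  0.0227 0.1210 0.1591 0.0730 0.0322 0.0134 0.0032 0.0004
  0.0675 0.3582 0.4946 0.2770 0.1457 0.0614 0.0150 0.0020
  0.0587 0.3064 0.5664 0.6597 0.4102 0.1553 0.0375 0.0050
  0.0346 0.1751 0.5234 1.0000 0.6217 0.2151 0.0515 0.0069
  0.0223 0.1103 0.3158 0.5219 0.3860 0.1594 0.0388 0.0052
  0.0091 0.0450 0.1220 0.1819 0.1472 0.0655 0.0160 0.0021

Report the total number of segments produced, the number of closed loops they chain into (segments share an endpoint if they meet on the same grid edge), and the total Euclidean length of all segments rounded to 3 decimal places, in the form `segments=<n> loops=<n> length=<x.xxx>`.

cell (1,0): code 0100 → (1.729,1.000)–(2.000,0.779)
cell (1,1): code 1100 → (1.402,2.000)–(1.729,1.000)
cell (1,2): code 1000 → (2.000,2.922)–(1.402,2.000)
cell (2,0): code 0110 → (2.000,0.779)–(3.000,0.950)
cell (2,2): code 1101 → (2.044,3.000)–(2.000,2.922)
cell (2,3): code 1100 → (2.561,4.000)–(2.044,3.000)
cell (2,4): code 1000 → (3.000,4.456)–(2.561,4.000)
cell (3,0): code 0010 → (3.000,0.950)–(3.094,1.000)
cell (3,1): code 0111 → (3.094,1.000)–(4.000,1.341)
cell (3,4): code 1001 → (4.000,4.806)–(3.000,4.456)
cell (4,1): code 0110 → (4.000,1.341)–(5.000,1.894)
cell (4,4): code 1001 → (5.000,4.406)–(4.000,4.806)
cell (5,1): code 0010 → (5.000,1.894)–(5.112,2.000)
cell (5,2): code 0011 → (5.112,2.000)–(5.670,3.000)
cell (5,3): code 0011 → (5.670,3.000)–(5.385,4.000)
cell (5,4): code 0001 → (5.385,4.000)–(5.000,4.406)
total: 16 segments, chained into 1 closed loop(s), length Σ = 12.616037

segments=16 loops=1 length=12.616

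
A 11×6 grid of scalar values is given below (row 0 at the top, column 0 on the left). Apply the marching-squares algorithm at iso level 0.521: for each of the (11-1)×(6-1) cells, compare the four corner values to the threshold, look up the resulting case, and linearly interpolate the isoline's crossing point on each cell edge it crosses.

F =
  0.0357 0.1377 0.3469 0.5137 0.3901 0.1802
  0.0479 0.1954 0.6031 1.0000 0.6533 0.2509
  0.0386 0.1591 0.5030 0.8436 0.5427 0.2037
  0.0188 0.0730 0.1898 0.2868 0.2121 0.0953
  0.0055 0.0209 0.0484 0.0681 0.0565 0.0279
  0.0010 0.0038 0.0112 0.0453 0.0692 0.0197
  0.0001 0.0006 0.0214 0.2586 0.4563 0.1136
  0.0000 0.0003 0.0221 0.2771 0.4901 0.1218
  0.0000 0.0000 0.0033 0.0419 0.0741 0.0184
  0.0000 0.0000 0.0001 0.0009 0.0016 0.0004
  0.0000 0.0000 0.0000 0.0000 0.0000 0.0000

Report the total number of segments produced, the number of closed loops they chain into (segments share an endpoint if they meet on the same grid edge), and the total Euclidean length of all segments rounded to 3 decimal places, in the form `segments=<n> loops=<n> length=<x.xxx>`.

cell (0,1): code 0100 → (0.680,2.000)–(1.000,1.799)
cell (0,2): code 1100 → (0.015,3.000)–(0.680,2.000)
cell (0,3): code 1100 → (0.497,4.000)–(0.015,3.000)
cell (0,4): code 1000 → (1.000,4.329)–(0.497,4.000)
cell (1,1): code 0010 → (1.000,1.799)–(1.820,2.000)
cell (1,2): code 0111 → (1.820,2.000)–(2.000,2.053)
cell (1,4): code 1001 → (2.000,4.064)–(1.000,4.329)
cell (2,2): code 0010 → (2.000,2.053)–(2.579,3.000)
cell (2,3): code 0011 → (2.579,3.000)–(2.066,4.000)
cell (2,4): code 0001 → (2.066,4.000)–(2.000,4.064)
total: 10 segments, chained into 1 closed loop(s), length Σ = 7.682679

segments=10 loops=1 length=7.683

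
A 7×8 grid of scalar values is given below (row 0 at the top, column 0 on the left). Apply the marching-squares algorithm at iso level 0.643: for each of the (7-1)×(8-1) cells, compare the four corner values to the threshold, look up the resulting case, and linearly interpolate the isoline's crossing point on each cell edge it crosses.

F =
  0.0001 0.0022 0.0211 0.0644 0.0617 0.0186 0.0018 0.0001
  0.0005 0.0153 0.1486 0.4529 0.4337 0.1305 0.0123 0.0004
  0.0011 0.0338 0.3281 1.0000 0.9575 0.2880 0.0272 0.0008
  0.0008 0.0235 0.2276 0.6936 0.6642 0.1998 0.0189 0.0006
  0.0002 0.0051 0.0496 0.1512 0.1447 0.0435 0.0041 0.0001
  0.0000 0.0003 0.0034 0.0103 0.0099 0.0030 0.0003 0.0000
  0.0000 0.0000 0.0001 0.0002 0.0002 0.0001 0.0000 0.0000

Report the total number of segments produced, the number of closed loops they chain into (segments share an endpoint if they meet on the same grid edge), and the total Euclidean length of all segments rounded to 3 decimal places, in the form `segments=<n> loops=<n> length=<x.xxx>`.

segments=8 loops=1 length=5.983

cell (1,2): code 0100 → (1.347,3.000)–(2.000,2.469)
cell (1,3): code 1100 → (1.400,4.000)–(1.347,3.000)
cell (1,4): code 1000 → (2.000,4.470)–(1.400,4.000)
cell (2,2): code 0110 → (2.000,2.469)–(3.000,2.891)
cell (2,4): code 1001 → (3.000,4.046)–(2.000,4.470)
cell (3,2): code 0010 → (3.000,2.891)–(3.093,3.000)
cell (3,3): code 0011 → (3.093,3.000)–(3.041,4.000)
cell (3,4): code 0001 → (3.041,4.000)–(3.000,4.046)
total: 8 segments, chained into 1 closed loop(s), length Σ = 5.982858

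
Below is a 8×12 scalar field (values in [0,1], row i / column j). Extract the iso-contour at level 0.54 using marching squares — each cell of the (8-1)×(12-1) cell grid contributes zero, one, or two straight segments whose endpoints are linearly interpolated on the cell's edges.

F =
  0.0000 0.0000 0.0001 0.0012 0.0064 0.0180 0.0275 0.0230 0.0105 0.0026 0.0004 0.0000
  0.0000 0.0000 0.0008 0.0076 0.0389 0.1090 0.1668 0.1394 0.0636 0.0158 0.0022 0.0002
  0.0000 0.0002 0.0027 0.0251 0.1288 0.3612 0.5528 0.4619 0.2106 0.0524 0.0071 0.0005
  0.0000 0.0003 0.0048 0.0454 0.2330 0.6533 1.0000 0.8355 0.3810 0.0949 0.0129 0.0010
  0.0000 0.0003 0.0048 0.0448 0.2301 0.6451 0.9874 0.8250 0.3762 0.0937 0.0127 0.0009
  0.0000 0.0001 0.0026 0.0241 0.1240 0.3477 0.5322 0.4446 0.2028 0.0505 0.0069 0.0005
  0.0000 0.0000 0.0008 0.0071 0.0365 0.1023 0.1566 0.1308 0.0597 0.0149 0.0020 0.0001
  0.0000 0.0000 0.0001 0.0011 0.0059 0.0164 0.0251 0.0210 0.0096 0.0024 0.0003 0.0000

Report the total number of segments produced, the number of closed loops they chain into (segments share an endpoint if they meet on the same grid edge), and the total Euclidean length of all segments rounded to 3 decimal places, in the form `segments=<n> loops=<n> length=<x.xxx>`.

segments=12 loops=1 length=9.341

cell (1,5): code 0100 → (1.967,6.000)–(2.000,5.933)
cell (1,6): code 1000 → (2.000,6.141)–(1.967,6.000)
cell (2,4): code 0100 → (2.612,5.000)–(3.000,4.730)
cell (2,5): code 1110 → (2.000,5.933)–(2.612,5.000)
cell (2,6): code 1101 → (2.209,7.000)–(2.000,6.141)
cell (2,7): code 1000 → (3.000,7.650)–(2.209,7.000)
cell (3,4): code 0110 → (3.000,4.730)–(4.000,4.747)
cell (3,7): code 1001 → (4.000,7.635)–(3.000,7.650)
cell (4,4): code 0010 → (4.000,4.747)–(4.353,5.000)
cell (4,5): code 0011 → (4.353,5.000)–(4.983,6.000)
cell (4,6): code 0011 → (4.983,6.000)–(4.749,7.000)
cell (4,7): code 0001 → (4.749,7.000)–(4.000,7.635)
total: 12 segments, chained into 1 closed loop(s), length Σ = 9.341473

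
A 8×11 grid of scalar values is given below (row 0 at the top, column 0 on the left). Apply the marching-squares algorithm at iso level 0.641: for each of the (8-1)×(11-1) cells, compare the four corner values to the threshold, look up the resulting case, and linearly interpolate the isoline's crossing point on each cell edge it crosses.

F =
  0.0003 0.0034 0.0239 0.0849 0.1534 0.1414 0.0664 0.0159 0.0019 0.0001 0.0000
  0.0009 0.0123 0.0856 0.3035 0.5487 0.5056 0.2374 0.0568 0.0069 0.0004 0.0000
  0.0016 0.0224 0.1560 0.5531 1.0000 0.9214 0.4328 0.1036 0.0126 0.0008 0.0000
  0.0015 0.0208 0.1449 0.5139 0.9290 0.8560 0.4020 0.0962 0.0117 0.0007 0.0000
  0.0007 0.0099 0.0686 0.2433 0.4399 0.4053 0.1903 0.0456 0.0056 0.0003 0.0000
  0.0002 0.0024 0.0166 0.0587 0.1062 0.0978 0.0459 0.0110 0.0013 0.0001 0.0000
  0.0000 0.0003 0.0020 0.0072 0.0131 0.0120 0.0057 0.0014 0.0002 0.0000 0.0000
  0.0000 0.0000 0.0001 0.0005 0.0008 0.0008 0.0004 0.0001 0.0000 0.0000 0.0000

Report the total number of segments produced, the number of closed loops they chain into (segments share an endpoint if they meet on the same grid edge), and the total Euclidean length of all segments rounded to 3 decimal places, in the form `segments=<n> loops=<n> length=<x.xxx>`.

segments=8 loops=1 length=7.623

cell (1,3): code 0100 → (1.205,4.000)–(2.000,3.197)
cell (1,4): code 1100 → (1.326,5.000)–(1.205,4.000)
cell (1,5): code 1000 → (2.000,5.574)–(1.326,5.000)
cell (2,3): code 0110 → (2.000,3.197)–(3.000,3.306)
cell (2,5): code 1001 → (3.000,5.474)–(2.000,5.574)
cell (3,3): code 0010 → (3.000,3.306)–(3.589,4.000)
cell (3,4): code 0011 → (3.589,4.000)–(3.477,5.000)
cell (3,5): code 0001 → (3.477,5.000)–(3.000,5.474)
total: 8 segments, chained into 1 closed loop(s), length Σ = 7.622746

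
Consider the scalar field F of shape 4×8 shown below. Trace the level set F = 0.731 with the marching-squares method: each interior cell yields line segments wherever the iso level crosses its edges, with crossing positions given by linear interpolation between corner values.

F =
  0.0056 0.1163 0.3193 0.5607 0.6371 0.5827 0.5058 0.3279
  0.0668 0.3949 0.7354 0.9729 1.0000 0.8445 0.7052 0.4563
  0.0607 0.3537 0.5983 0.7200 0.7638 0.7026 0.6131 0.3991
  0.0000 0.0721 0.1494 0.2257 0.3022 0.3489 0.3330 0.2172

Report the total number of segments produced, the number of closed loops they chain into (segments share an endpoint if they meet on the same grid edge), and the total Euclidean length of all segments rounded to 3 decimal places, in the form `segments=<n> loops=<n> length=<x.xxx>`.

cell (0,1): code 0100 → (0.989,2.000)–(1.000,1.987)
cell (0,2): code 1100 → (0.413,3.000)–(0.989,2.000)
cell (0,3): code 1100 → (0.259,4.000)–(0.413,3.000)
cell (0,4): code 1100 → (0.566,5.000)–(0.259,4.000)
cell (0,5): code 1000 → (1.000,5.815)–(0.566,5.000)
cell (1,1): code 0010 → (1.000,1.987)–(1.032,2.000)
cell (1,2): code 0011 → (1.032,2.000)–(1.957,3.000)
cell (1,3): code 0111 → (1.957,3.000)–(2.000,3.251)
cell (1,4): code 1011 → (2.000,4.536)–(1.800,5.000)
cell (1,5): code 0001 → (1.800,5.000)–(1.000,5.815)
cell (2,3): code 0010 → (2.000,3.251)–(2.071,4.000)
cell (2,4): code 0001 → (2.071,4.000)–(2.000,4.536)
total: 12 segments, chained into 1 closed loop(s), length Σ = 8.743233

segments=12 loops=1 length=8.743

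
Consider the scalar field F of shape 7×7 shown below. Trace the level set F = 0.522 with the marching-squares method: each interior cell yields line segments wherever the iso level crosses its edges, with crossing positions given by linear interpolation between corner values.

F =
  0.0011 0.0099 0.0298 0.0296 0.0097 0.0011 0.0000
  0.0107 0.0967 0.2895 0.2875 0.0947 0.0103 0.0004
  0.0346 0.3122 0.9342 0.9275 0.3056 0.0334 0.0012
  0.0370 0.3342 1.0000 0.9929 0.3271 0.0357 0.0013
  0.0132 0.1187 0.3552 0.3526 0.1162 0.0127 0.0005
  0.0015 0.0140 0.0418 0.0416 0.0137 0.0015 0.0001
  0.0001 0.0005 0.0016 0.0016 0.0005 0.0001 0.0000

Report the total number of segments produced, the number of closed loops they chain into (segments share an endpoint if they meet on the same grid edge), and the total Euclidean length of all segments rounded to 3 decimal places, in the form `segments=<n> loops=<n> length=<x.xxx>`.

cell (1,1): code 0100 → (1.361,2.000)–(2.000,1.337)
cell (1,2): code 1100 → (1.366,3.000)–(1.361,2.000)
cell (1,3): code 1000 → (2.000,3.652)–(1.366,3.000)
cell (2,1): code 0110 → (2.000,1.337)–(3.000,1.282)
cell (2,3): code 1001 → (3.000,3.707)–(2.000,3.652)
cell (3,1): code 0010 → (3.000,1.282)–(3.741,2.000)
cell (3,2): code 0011 → (3.741,2.000)–(3.735,3.000)
cell (3,3): code 0001 → (3.735,3.000)–(3.000,3.707)
total: 8 segments, chained into 1 closed loop(s), length Σ = 7.885420

segments=8 loops=1 length=7.885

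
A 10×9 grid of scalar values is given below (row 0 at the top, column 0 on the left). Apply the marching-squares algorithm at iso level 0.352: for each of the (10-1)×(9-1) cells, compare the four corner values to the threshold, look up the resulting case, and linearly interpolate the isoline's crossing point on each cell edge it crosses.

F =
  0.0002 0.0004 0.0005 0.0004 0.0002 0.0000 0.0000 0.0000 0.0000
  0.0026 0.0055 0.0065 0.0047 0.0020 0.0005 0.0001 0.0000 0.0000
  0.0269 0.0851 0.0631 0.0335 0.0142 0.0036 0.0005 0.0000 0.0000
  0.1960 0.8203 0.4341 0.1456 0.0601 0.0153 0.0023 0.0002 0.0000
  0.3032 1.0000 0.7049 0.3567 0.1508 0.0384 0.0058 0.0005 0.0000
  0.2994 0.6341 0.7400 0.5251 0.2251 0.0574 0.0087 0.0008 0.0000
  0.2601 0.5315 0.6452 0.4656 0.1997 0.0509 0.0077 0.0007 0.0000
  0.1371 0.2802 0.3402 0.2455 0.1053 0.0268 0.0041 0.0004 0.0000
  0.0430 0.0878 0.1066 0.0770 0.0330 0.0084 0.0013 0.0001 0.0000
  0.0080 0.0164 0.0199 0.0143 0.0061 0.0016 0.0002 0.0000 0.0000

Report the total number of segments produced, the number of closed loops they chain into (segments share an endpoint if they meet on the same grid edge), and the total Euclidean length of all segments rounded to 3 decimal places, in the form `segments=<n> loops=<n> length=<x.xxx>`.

segments=14 loops=1 length=12.630

cell (2,0): code 0100 → (2.363,1.000)–(3.000,0.250)
cell (2,1): code 1100 → (2.779,2.000)–(2.363,1.000)
cell (2,2): code 1000 → (3.000,2.285)–(2.779,2.000)
cell (3,0): code 0110 → (3.000,0.250)–(4.000,0.070)
cell (3,2): code 1101 → (3.978,3.000)–(3.000,2.285)
cell (3,3): code 1000 → (4.000,3.023)–(3.978,3.000)
cell (4,0): code 0110 → (4.000,0.070)–(5.000,0.157)
cell (4,3): code 1001 → (5.000,3.577)–(4.000,3.023)
cell (5,0): code 0110 → (5.000,0.157)–(6.000,0.339)
cell (5,3): code 1001 → (6.000,3.427)–(5.000,3.577)
cell (6,0): code 0010 → (6.000,0.339)–(6.714,1.000)
cell (6,1): code 0011 → (6.714,1.000)–(6.961,2.000)
cell (6,2): code 0011 → (6.961,2.000)–(6.516,3.000)
cell (6,3): code 0001 → (6.516,3.000)–(6.000,3.427)
total: 14 segments, chained into 1 closed loop(s), length Σ = 12.629692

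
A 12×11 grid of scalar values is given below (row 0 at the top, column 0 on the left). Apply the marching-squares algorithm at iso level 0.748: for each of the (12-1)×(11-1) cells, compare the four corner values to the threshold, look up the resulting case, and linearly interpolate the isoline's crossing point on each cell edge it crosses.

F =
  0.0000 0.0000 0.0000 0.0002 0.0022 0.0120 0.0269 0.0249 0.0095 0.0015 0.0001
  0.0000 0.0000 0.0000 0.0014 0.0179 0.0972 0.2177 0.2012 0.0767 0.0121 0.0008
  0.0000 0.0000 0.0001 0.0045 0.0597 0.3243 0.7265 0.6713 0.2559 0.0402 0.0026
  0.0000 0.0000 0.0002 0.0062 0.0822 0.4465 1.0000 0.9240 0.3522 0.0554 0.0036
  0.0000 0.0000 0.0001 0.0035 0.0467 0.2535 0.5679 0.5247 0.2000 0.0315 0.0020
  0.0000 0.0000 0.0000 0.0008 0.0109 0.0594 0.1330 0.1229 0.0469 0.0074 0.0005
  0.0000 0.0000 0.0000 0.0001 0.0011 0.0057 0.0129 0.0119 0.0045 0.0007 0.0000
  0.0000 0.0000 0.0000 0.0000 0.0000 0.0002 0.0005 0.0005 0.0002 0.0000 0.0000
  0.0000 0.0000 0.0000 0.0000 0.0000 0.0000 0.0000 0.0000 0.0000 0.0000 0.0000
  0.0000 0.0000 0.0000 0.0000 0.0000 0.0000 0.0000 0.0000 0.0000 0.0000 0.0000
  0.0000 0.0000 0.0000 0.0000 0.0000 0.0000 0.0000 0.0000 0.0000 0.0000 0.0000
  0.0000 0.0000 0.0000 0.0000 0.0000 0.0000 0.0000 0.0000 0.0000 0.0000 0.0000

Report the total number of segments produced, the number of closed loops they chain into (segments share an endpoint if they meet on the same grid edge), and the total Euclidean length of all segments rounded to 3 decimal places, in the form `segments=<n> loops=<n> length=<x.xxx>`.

segments=6 loops=1 length=5.102

cell (2,5): code 0100 → (2.079,6.000)–(3.000,5.545)
cell (2,6): code 1100 → (2.304,7.000)–(2.079,6.000)
cell (2,7): code 1000 → (3.000,7.308)–(2.304,7.000)
cell (3,5): code 0010 → (3.000,5.545)–(3.583,6.000)
cell (3,6): code 0011 → (3.583,6.000)–(3.441,7.000)
cell (3,7): code 0001 → (3.441,7.000)–(3.000,7.308)
total: 6 segments, chained into 1 closed loop(s), length Σ = 5.101743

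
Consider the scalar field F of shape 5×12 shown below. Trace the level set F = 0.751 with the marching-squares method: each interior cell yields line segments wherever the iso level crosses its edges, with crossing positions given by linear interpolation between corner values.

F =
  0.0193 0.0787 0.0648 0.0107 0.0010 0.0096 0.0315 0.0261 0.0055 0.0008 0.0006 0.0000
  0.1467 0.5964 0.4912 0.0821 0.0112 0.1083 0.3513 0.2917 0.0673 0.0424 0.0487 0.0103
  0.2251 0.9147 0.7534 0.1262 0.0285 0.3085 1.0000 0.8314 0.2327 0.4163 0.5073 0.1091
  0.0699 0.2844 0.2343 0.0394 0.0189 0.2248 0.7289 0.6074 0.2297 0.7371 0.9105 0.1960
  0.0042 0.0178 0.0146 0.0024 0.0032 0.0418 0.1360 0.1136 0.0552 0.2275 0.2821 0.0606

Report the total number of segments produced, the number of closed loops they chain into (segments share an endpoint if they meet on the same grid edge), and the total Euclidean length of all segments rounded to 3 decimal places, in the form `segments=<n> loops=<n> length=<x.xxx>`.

cell (1,0): code 0100 → (1.486,1.000)–(2.000,0.763)
cell (1,1): code 1100 → (1.991,2.000)–(1.486,1.000)
cell (1,2): code 1000 → (2.000,2.004)–(1.991,2.000)
cell (1,5): code 0100 → (1.616,6.000)–(2.000,5.640)
cell (1,6): code 1100 → (1.851,7.000)–(1.616,6.000)
cell (1,7): code 1000 → (2.000,7.134)–(1.851,7.000)
cell (2,0): code 0010 → (2.000,0.763)–(2.260,1.000)
cell (2,1): code 0011 → (2.260,1.000)–(2.005,2.000)
cell (2,2): code 0001 → (2.005,2.000)–(2.000,2.004)
cell (2,5): code 0010 → (2.000,5.640)–(2.918,6.000)
cell (2,6): code 0011 → (2.918,6.000)–(2.359,7.000)
cell (2,7): code 0001 → (2.359,7.000)–(2.000,7.134)
cell (2,9): code 0100 → (2.604,10.000)–(3.000,9.080)
cell (2,10): code 1000 → (3.000,10.223)–(2.604,10.000)
cell (3,9): code 0010 → (3.000,9.080)–(3.254,10.000)
cell (3,10): code 0001 → (3.254,10.000)–(3.000,10.223)
total: 16 segments, chained into 3 closed loop(s), length Σ = 10.104101

segments=16 loops=3 length=10.104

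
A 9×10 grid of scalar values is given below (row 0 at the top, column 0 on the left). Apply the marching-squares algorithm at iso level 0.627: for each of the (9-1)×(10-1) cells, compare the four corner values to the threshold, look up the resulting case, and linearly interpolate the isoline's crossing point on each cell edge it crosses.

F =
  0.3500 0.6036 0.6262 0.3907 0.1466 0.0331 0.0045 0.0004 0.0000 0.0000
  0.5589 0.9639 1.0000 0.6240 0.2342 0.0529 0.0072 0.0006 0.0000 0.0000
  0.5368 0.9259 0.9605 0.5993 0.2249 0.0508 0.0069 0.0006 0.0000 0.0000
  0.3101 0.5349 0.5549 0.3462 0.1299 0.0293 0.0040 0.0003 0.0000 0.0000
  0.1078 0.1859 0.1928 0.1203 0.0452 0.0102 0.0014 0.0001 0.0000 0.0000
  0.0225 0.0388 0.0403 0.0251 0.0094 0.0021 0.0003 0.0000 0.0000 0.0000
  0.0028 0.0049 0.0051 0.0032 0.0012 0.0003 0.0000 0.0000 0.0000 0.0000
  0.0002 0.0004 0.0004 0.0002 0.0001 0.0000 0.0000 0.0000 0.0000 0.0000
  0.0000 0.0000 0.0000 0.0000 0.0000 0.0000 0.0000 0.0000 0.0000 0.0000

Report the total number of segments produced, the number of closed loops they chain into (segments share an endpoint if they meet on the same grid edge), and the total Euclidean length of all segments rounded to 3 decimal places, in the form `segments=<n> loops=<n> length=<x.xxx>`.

cell (0,0): code 0100 → (0.065,1.000)–(1.000,0.168)
cell (0,1): code 1100 → (0.002,2.000)–(0.065,1.000)
cell (0,2): code 1000 → (1.000,2.992)–(0.002,2.000)
cell (1,0): code 0110 → (1.000,0.168)–(2.000,0.232)
cell (1,2): code 1001 → (2.000,2.923)–(1.000,2.992)
cell (2,0): code 0010 → (2.000,0.232)–(2.764,1.000)
cell (2,1): code 0011 → (2.764,1.000)–(2.822,2.000)
cell (2,2): code 0001 → (2.822,2.000)–(2.000,2.923)
total: 8 segments, chained into 1 closed loop(s), length Σ = 8.986702

segments=8 loops=1 length=8.987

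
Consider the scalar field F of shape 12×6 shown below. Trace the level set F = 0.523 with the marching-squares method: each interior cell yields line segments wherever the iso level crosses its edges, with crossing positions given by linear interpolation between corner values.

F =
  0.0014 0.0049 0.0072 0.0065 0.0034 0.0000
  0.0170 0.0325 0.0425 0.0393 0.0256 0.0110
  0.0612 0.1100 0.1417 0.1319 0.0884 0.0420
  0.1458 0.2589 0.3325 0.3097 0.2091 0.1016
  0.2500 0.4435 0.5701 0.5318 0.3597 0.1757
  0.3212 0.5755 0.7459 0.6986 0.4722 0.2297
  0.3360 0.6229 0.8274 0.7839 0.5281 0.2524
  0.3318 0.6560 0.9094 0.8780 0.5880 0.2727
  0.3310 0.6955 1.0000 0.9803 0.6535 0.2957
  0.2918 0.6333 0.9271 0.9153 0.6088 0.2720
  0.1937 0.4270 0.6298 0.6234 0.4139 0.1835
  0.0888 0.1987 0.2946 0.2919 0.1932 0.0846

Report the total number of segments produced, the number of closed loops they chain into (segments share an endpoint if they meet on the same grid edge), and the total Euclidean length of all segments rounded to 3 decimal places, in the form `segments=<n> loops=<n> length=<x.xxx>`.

cell (3,1): code 0100 → (3.802,2.000)–(4.000,1.628)
cell (3,2): code 1100 → (3.960,3.000)–(3.802,2.000)
cell (3,3): code 1000 → (4.000,3.051)–(3.960,3.000)
cell (4,0): code 0100 → (4.602,1.000)–(5.000,0.794)
cell (4,1): code 1110 → (4.000,1.628)–(4.602,1.000)
cell (4,3): code 1001 → (5.000,3.776)–(4.000,3.051)
cell (5,0): code 0110 → (5.000,0.794)–(6.000,0.652)
cell (5,3): code 1101 → (5.909,4.000)–(5.000,3.776)
cell (5,4): code 1000 → (6.000,4.018)–(5.909,4.000)
cell (6,0): code 0110 → (6.000,0.652)–(7.000,0.590)
cell (6,4): code 1001 → (7.000,4.206)–(6.000,4.018)
cell (7,0): code 0110 → (7.000,0.590)–(8.000,0.527)
cell (7,4): code 1001 → (8.000,4.365)–(7.000,4.206)
cell (8,0): code 0110 → (8.000,0.527)–(9.000,0.677)
cell (8,4): code 1001 → (9.000,4.255)–(8.000,4.365)
cell (9,0): code 0010 → (9.000,0.677)–(9.535,1.000)
cell (9,1): code 0111 → (9.535,1.000)–(10.000,1.473)
cell (9,3): code 1011 → (10.000,3.479)–(9.440,4.000)
cell (9,4): code 0001 → (9.440,4.000)–(9.000,4.255)
cell (10,1): code 0010 → (10.000,1.473)–(10.319,2.000)
cell (10,2): code 0011 → (10.319,2.000)–(10.303,3.000)
cell (10,3): code 0001 → (10.303,3.000)–(10.000,3.479)
total: 22 segments, chained into 1 closed loop(s), length Σ = 16.886238

segments=22 loops=1 length=16.886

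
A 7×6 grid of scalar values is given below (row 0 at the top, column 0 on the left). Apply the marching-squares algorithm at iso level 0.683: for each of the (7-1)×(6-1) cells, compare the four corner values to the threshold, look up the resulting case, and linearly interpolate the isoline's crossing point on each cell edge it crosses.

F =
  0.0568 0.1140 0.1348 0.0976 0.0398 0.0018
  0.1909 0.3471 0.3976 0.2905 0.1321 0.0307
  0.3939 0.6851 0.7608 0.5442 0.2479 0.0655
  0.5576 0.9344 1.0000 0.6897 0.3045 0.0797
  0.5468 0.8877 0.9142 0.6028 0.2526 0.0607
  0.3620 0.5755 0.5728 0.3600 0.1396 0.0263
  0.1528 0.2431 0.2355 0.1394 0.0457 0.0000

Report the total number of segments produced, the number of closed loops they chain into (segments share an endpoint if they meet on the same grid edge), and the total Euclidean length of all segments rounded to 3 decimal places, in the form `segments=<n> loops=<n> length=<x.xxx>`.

cell (1,0): code 0100 → (1.994,1.000)–(2.000,0.993)
cell (1,1): code 1100 → (1.786,2.000)–(1.994,1.000)
cell (1,2): code 1000 → (2.000,2.359)–(1.786,2.000)
cell (2,0): code 0110 → (2.000,0.993)–(3.000,0.333)
cell (2,2): code 1101 → (2.954,3.000)–(2.000,2.359)
cell (2,3): code 1000 → (3.000,3.017)–(2.954,3.000)
cell (3,0): code 0110 → (3.000,0.333)–(4.000,0.400)
cell (3,2): code 1011 → (4.000,2.742)–(3.077,3.000)
cell (3,3): code 0001 → (3.077,3.000)–(3.000,3.017)
cell (4,0): code 0010 → (4.000,0.400)–(4.656,1.000)
cell (4,1): code 0011 → (4.656,1.000)–(4.677,2.000)
cell (4,2): code 0001 → (4.677,2.000)–(4.000,2.742)
total: 12 segments, chained into 1 closed loop(s), length Σ = 8.779366

segments=12 loops=1 length=8.779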